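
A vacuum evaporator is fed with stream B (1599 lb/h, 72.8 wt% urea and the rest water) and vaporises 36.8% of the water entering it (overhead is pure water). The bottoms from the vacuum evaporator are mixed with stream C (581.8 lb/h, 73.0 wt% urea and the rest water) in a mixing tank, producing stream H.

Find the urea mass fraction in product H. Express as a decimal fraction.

0.786

Vapour removed = 0.368×0.272×1599 = 160.05 lb/h; concentrate = 1438.9 lb/h.
urea reaching the mixer = 1164.1 (from concentrate) + 581.8×0.730 = 1588.8 lb/h.
Product flow = 1438.9 + 581.8 = 2020.7 lb/h; urea fraction = 0.786.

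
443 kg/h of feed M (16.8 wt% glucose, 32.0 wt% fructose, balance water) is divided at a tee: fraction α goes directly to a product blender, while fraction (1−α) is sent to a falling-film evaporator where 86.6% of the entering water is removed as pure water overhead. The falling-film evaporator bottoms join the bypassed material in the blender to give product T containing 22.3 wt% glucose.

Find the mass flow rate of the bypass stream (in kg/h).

196.6 kg/h

All 443×0.168 = 74.424 kg/h of glucose reaches T, so T = 74.424/0.223 = 333.74 kg/h and vapour = 109.26 kg/h.
The evaporator receives (1−α)·443 of feed at 0.512 water and removes 0.866 of that water:
0.866×0.512×(1−α)×443 = 109.26
(1−α) = 109.26/196.42 = 0.5562;  α = 0.4438.
Bypass flow = 0.4438×443 = 196.58 kg/h.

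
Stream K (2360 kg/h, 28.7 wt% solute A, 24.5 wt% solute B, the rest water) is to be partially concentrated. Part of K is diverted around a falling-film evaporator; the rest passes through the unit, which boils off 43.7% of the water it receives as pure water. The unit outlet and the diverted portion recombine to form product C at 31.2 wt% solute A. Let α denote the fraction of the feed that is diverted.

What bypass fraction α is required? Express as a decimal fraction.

All 2360×0.287 = 677.32 kg/h of solute A reaches C, so C = 677.32/0.312 = 2170.9 kg/h and vapour = 189.1 kg/h.
The evaporator receives (1−α)·2360 of feed at 0.468 water and removes 0.437 of that water:
0.437×0.468×(1−α)×2360 = 189.1
(1−α) = 189.1/482.66 = 0.3918;  α = 0.6082.

0.608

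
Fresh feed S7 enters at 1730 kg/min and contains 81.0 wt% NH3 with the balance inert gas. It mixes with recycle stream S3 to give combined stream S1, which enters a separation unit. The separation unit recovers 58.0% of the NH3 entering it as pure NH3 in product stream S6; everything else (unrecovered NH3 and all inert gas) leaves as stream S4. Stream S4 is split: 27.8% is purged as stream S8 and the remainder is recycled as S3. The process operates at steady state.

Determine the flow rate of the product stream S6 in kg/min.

1166 kg/min

NH3 in S1: m_A = 1730×0.810 + (1−0.278)·(1−0.580)·m_A, so m_A = 1401.3/0.6968 = 2011.2 kg/min.
Product S6 = 0.580×2011.2 = 1166.5 kg/min.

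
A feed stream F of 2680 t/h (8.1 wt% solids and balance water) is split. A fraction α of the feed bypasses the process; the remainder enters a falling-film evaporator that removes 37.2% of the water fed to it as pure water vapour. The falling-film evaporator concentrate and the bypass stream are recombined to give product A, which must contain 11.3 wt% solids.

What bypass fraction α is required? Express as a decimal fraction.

0.172

All 2680×0.081 = 217.08 t/h of solids reaches A, so A = 217.08/0.113 = 1921.1 t/h and vapour = 758.94 t/h.
The evaporator receives (1−α)·2680 of feed at 0.919 water and removes 0.372 of that water:
0.372×0.919×(1−α)×2680 = 758.94
(1−α) = 758.94/916.21 = 0.8283;  α = 0.1717.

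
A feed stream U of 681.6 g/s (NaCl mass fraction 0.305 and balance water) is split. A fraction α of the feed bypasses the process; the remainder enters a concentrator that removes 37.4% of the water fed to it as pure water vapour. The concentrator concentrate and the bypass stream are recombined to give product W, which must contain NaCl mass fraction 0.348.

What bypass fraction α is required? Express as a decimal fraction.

0.525

All 681.6×0.305 = 207.89 g/s of NaCl reaches W, so W = 207.89/0.348 = 597.38 g/s and vapour = 84.221 g/s.
The evaporator receives (1−α)·681.6 of feed at 0.695 water and removes 0.374 of that water:
0.374×0.695×(1−α)×681.6 = 84.221
(1−α) = 84.221/177.17 = 0.4754;  α = 0.5246.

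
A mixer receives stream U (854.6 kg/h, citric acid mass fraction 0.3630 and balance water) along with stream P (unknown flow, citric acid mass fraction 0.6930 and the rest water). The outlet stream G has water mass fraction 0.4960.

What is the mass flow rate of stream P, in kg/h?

637.6 kg/h

Let P be the unknown flow. Total out = 854.6 + P.
water balance: 544.38 + 0.307·P = 0.496·(854.6 + P)
(0.307 − 0.496)·P = 0.496×854.6 − 544.38 = -120.5
P = -120.5 / -0.189 = 637.56 kg/h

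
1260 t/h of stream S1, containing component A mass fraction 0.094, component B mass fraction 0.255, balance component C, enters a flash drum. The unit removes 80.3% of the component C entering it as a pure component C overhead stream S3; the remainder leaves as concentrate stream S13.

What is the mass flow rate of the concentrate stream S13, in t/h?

component C entering = 1260×0.651 = 820.26 t/h; overhead removed = 0.803×820.26 = 658.67 t/h.
Concentrate = 1260 − 658.67 = 601.33 t/h.

601.3 t/h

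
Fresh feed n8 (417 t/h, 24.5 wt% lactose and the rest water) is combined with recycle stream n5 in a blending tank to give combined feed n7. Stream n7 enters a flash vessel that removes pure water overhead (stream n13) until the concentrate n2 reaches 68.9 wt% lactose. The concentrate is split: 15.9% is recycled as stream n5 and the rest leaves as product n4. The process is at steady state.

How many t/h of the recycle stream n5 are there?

28.03 t/h

Overall lactose balance (none leaves overhead): lactose in fresh feed = lactose in product, i.e. 417×0.245 = (1−0.159)·n2·0.689.
n2 = 102.16/(0.689×0.841) = 176.31 t/h.
Recycle n5 = 0.159×176.31 = 28.034 t/h.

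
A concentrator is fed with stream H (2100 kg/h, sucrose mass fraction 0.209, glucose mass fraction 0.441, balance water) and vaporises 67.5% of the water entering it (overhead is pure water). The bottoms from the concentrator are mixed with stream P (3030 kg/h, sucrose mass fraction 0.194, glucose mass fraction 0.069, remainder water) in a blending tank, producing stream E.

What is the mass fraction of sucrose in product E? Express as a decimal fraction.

Vapour removed = 0.675×0.350×2100 = 496.12 kg/h; concentrate = 1603.9 kg/h.
sucrose reaching the mixer = 438.9 (from concentrate) + 3030×0.194 = 1026.7 kg/h.
Product flow = 1603.9 + 3030 = 4633.9 kg/h; sucrose fraction = 0.222.

0.222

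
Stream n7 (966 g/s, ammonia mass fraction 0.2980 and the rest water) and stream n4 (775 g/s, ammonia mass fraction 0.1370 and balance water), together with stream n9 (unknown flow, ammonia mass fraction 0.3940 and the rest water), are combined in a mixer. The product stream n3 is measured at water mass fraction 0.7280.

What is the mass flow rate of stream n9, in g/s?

651.7 g/s

Let n9 be the unknown flow. Total out = 1741 + n9.
water balance: 1347 + 0.606·n9 = 0.728·(1741 + n9)
(0.606 − 0.728)·n9 = 0.728×1741 − 1347 = -79.509
n9 = -79.509 / -0.122 = 651.71 g/s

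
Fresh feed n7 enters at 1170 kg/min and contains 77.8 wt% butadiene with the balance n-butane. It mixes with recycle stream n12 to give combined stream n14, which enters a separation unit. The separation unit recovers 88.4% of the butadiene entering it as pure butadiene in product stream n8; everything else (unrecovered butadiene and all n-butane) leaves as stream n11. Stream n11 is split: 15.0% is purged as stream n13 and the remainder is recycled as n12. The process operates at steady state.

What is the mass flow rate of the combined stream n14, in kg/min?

n-butane enters only via n7 and leaves only via the purge: 1170×0.222 = 0.150×(n-butane in n11), and the separation unit passes all n-butane, so n-butane in n14 = n-butane in n11 = 1731.6 kg/min.
butadiene in n14: m_A = 1170×0.778 + (1−0.150)·(1−0.884)·m_A, so m_A = 910.26/0.9014 = 1009.8 kg/min.
n14 = 1009.8 + 1731.6 = 2741.4 kg/min.

2741 kg/min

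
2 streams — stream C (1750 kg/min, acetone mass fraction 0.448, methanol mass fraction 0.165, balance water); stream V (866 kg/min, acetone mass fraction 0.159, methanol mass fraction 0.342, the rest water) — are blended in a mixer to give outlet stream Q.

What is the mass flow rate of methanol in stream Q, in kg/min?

methanol out = methanol in = 1750×0.165 + 866×0.342 = 584.92 kg/min.

584.9 kg/min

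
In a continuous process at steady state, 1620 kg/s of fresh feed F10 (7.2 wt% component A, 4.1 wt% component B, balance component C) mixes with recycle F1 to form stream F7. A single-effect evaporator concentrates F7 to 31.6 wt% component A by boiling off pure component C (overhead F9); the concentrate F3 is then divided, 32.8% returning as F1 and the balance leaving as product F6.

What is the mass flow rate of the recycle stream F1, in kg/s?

180.2 kg/s

Overall component A balance (none leaves overhead): component A in fresh feed = component A in product, i.e. 1620×0.072 = (1−0.328)·F3·0.316.
F3 = 116.64/(0.316×0.672) = 549.28 kg/s.
Recycle F1 = 0.328×549.28 = 180.16 kg/s.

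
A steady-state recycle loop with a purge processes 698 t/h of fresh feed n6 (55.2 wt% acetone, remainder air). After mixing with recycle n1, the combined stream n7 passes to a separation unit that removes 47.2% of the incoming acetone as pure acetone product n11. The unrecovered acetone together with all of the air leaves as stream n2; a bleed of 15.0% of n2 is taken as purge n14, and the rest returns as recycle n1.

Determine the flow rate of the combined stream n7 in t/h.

2784 t/h

air enters only via n6 and leaves only via the purge: 698×0.448 = 0.150×(air in n2), and the separation unit passes all air, so air in n7 = air in n2 = 2084.7 t/h.
acetone in n7: m_A = 698×0.552 + (1−0.150)·(1−0.472)·m_A, so m_A = 385.3/0.5512 = 699.01 t/h.
n7 = 699.01 + 2084.7 = 2783.7 t/h.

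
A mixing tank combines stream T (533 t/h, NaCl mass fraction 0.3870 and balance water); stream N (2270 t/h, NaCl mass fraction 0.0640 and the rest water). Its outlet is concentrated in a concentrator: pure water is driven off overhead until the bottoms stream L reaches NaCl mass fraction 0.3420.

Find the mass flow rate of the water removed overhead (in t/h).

NaCl entering = 533×0.387 + 2270×0.064 = 351.55 t/h.
All NaCl reports to L, so L = 351.55/0.342 = 1027.9 t/h.
Total feed = 2803 t/h; overhead = 2803 − 1027.9 = 1775.1 t/h.

1775 t/h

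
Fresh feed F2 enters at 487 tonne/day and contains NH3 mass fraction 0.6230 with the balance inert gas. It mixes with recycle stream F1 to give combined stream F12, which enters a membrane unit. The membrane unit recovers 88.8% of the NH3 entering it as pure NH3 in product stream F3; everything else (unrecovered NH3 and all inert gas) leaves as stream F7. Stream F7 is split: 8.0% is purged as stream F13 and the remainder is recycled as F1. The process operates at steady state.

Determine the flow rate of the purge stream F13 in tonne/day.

186.6 tonne/day

inert gas enters only via F2 and leaves only via the purge: 487×0.377 = 0.080×(inert gas in F7), and the membrane unit passes all inert gas, so inert gas in F12 = inert gas in F7 = 2295 tonne/day.
NH3 in F12: m_A = 487×0.623 + (1−0.080)·(1−0.888)·m_A, so m_A = 303.4/0.8970 = 338.25 tonne/day.
F7 = (1−0.888)×338.25 + 2295 = 2332.9 tonne/day.
Purge F13 = 0.080×2332.9 = 186.63 tonne/day.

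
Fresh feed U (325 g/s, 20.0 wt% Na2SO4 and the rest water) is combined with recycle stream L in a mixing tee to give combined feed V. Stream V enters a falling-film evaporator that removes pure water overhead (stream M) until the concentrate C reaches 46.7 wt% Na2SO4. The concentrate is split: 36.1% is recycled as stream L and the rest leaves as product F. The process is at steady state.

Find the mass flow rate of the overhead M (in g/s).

185.8 g/s

Overall Na2SO4 balance (none leaves overhead): Na2SO4 in fresh feed = Na2SO4 in product, i.e. 325×0.200 = (1−0.361)·C·0.467.
C = 65/(0.467×0.639) = 217.82 g/s.
Recycle L = 0.361×217.82 = 78.633 g/s.
Combined feed V = 325 + 78.633 = 403.63 g/s.
Overhead M = V − C = 403.63 − 217.82 = 185.81 g/s.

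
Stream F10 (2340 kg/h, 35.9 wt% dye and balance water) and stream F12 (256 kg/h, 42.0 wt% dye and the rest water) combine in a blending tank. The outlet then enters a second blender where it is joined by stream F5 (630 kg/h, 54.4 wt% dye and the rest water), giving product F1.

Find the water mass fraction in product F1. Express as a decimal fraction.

0.600

Overall, product flow = 3226 kg/h.
water in = 2340×0.641 + 256×0.580 + 630×0.456 = 1935.7 kg/h.
water fraction in F1 = 0.600.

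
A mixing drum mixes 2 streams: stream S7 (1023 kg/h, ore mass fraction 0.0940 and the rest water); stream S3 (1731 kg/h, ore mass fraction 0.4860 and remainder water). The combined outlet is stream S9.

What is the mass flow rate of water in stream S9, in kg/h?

water out = water in = 1023×0.906 + 1731×0.514 = 1816.6 kg/h.

1817 kg/h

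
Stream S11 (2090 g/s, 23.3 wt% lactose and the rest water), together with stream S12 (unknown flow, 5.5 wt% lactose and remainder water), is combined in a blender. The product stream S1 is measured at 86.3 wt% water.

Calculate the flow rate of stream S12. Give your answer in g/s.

Let S12 be the unknown flow. Total out = 2090 + S12.
water balance: 1603 + 0.945·S12 = 0.863·(2090 + S12)
(0.945 − 0.863)·S12 = 0.863×2090 − 1603 = 200.64
S12 = 200.64 / 0.082 = 2446.8 g/s

2447 g/s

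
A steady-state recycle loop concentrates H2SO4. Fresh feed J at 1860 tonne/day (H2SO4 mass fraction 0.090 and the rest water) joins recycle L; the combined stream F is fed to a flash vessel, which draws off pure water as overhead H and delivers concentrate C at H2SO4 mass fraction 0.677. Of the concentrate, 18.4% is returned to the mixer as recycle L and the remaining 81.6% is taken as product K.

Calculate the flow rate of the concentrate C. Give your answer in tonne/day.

Overall H2SO4 balance (none leaves overhead): H2SO4 in fresh feed = H2SO4 in product, i.e. 1860×0.090 = (1−0.184)·C·0.677.
C = 167.4/(0.677×0.816) = 303.02 tonne/day.

303 tonne/day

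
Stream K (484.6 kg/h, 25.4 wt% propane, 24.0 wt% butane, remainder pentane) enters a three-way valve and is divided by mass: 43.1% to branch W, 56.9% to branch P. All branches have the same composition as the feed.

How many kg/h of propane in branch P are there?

Branch P total = 0.569×484.6 = 275.74 kg/h.
propane in P = 0.254×275.74 = 70.037 kg/h.

70.04 kg/h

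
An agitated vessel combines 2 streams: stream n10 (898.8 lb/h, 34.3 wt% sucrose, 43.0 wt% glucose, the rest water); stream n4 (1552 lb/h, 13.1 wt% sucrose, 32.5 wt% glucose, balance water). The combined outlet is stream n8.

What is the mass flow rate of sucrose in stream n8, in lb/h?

511.6 lb/h

sucrose out = sucrose in = 898.8×0.343 + 1552×0.131 = 511.6 lb/h.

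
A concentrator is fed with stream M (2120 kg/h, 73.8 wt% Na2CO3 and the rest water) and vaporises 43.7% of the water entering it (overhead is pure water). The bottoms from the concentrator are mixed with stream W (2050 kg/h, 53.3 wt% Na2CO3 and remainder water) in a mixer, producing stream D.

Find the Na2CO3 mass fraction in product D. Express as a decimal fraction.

Vapour removed = 0.437×0.262×2120 = 242.73 kg/h; concentrate = 1877.3 kg/h.
Na2CO3 reaching the mixer = 1564.6 (from concentrate) + 2050×0.533 = 2657.2 kg/h.
Product flow = 1877.3 + 2050 = 3927.3 kg/h; Na2CO3 fraction = 0.677.

0.677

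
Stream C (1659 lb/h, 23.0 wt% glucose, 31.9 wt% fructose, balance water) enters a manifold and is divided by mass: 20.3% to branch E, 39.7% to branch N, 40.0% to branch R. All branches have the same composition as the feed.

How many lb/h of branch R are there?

663.6 lb/h

Branch R flow = 0.400×1659 = 663.6 lb/h.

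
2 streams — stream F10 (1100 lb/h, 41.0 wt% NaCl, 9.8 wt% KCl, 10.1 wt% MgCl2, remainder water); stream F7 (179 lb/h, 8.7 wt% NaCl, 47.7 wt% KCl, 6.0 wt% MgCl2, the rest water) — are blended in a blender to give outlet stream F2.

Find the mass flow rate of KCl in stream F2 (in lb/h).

KCl out = KCl in = 1100×0.098 + 179×0.477 = 193.18 lb/h.

193.2 lb/h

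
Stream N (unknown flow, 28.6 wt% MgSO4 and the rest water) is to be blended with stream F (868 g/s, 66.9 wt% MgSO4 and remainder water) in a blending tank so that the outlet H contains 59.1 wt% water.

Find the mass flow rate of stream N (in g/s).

1835 g/s

Let N be the unknown flow. Total out = 868 + N.
water balance: 287.31 + 0.714·N = 0.591·(868 + N)
(0.714 − 0.591)·N = 0.591×868 − 287.31 = 225.68
N = 225.68 / 0.123 = 1834.8 g/s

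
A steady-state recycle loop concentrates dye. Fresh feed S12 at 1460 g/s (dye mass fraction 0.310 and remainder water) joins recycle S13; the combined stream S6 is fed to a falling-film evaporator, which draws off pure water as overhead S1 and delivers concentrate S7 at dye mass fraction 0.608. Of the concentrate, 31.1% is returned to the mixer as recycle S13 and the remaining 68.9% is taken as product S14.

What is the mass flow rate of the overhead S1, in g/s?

Overall dye balance (none leaves overhead): dye in fresh feed = dye in product, i.e. 1460×0.310 = (1−0.311)·S7·0.608.
S7 = 452.6/(0.608×0.689) = 1080.4 g/s.
Recycle S13 = 0.311×1080.4 = 336.01 g/s.
Combined feed S6 = 1460 + 336.01 = 1796 g/s.
Overhead S1 = S6 − S7 = 1796 − 1080.4 = 715.59 g/s.

715.6 g/s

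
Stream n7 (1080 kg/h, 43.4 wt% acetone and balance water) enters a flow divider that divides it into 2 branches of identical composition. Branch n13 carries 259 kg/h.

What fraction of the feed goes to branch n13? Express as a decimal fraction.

Fraction to n13 = 259/1080 = 0.2398.

0.240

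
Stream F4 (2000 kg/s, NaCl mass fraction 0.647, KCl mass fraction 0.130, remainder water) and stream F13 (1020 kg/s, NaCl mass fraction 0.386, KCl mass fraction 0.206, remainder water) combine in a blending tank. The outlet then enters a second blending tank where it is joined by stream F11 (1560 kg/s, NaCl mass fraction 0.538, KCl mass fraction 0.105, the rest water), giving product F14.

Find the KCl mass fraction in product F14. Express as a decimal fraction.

Overall, product flow = 4580 kg/s.
KCl in = 2000×0.130 + 1020×0.206 + 1560×0.105 = 633.92 kg/s.
KCl fraction in F14 = 0.138.

0.138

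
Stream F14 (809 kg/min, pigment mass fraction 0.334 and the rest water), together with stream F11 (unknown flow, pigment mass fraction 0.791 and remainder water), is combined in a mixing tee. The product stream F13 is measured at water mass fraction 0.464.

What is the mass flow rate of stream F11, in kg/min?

Let F11 be the unknown flow. Total out = 809 + F11.
water balance: 538.79 + 0.209·F11 = 0.464·(809 + F11)
(0.209 − 0.464)·F11 = 0.464×809 − 538.79 = -163.42
F11 = -163.42 / -0.255 = 640.85 kg/min

640.9 kg/min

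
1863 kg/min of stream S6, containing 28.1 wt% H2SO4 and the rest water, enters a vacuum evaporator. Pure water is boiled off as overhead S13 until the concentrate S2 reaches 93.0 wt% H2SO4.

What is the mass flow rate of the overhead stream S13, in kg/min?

H2SO4 is conserved: 1863×0.281 = 523.5 kg/min all reports to the concentrate.
Concentrate = 523.5/(target fraction) = 562.91 kg/min.
Overhead = 1863 − 562.91 = 1300.1 kg/min.

1300 kg/min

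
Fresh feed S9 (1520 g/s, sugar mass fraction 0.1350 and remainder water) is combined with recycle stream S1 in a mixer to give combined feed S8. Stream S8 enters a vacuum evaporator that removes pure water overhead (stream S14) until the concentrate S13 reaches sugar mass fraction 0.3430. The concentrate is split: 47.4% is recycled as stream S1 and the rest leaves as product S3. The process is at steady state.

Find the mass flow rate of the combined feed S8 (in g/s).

Overall sugar balance (none leaves overhead): sugar in fresh feed = sugar in product, i.e. 1520×0.135 = (1−0.474)·S13·0.343.
S13 = 205.2/(0.343×0.526) = 1137.4 g/s.
Recycle S1 = 0.474×1137.4 = 539.11 g/s.
Combined feed S8 = 1520 + 539.11 = 2059.1 g/s.

2059 g/s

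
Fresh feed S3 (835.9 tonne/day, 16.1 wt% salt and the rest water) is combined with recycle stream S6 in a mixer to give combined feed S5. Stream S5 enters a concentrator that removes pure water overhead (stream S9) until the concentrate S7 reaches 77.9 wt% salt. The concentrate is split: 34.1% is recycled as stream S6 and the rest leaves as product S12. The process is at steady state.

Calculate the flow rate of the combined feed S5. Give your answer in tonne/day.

925.3 tonne/day

Overall salt balance (none leaves overhead): salt in fresh feed = salt in product, i.e. 835.9×0.161 = (1−0.341)·S7·0.779.
S7 = 134.58/(0.779×0.659) = 262.15 tonne/day.
Recycle S6 = 0.341×262.15 = 89.395 tonne/day.
Combined feed S5 = 835.9 + 89.395 = 925.29 tonne/day.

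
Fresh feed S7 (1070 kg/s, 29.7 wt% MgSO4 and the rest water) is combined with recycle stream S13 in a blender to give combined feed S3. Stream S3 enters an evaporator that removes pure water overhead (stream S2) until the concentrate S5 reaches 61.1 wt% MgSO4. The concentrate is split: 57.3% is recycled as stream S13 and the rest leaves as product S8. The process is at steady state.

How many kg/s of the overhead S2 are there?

Overall MgSO4 balance (none leaves overhead): MgSO4 in fresh feed = MgSO4 in product, i.e. 1070×0.297 = (1−0.573)·S5·0.611.
S5 = 317.79/(0.611×0.427) = 1218.1 kg/s.
Recycle S13 = 0.573×1218.1 = 697.95 kg/s.
Combined feed S3 = 1070 + 697.95 = 1768 kg/s.
Overhead S2 = S3 − S5 = 1768 − 1218.1 = 549.89 kg/s.

549.9 kg/s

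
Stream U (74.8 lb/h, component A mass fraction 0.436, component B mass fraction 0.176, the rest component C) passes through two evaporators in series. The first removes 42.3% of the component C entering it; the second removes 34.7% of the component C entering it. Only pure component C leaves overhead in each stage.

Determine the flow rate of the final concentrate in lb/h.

component C in feed = 74.8×0.388 = 29.022 lb/h.
After stage 1: component C left = (1−0.423)×29.022 = 16.746; stream total = 62.524 lb/h.
After stage 2: component C left = (1−0.347)×16.746 = 10.935; final concentrate = 56.713 lb/h.

56.71 lb/h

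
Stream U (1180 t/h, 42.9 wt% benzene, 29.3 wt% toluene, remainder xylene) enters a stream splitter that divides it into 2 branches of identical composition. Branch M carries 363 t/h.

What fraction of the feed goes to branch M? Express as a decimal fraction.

0.308

Fraction to M = 363/1180 = 0.3076.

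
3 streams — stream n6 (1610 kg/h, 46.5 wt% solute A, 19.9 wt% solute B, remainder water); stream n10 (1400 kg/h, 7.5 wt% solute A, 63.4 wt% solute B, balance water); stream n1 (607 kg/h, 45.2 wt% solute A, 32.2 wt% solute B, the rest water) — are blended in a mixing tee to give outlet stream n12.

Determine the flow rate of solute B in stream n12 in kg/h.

1403 kg/h

solute B out = solute B in = 1610×0.199 + 1400×0.634 + 607×0.322 = 1403.4 kg/h.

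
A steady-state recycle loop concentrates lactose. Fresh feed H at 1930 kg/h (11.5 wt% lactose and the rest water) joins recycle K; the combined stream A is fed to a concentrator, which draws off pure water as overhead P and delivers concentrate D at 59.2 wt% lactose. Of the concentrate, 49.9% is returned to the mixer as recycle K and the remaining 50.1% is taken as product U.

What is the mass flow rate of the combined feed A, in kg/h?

Overall lactose balance (none leaves overhead): lactose in fresh feed = lactose in product, i.e. 1930×0.115 = (1−0.499)·D·0.592.
D = 221.95/(0.592×0.501) = 748.33 kg/h.
Recycle K = 0.499×748.33 = 373.42 kg/h.
Combined feed A = 1930 + 373.42 = 2303.4 kg/h.

2303 kg/h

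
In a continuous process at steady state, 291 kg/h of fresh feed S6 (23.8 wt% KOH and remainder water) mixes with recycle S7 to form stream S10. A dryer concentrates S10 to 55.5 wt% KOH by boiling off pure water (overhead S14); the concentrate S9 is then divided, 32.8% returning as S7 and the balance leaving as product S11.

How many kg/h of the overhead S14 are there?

166.2 kg/h

Overall KOH balance (none leaves overhead): KOH in fresh feed = KOH in product, i.e. 291×0.238 = (1−0.328)·S9·0.555.
S9 = 69.258/(0.555×0.672) = 185.7 kg/h.
Recycle S7 = 0.328×185.7 = 60.909 kg/h.
Combined feed S10 = 291 + 60.909 = 351.91 kg/h.
Overhead S14 = S10 − S9 = 351.91 − 185.7 = 166.21 kg/h.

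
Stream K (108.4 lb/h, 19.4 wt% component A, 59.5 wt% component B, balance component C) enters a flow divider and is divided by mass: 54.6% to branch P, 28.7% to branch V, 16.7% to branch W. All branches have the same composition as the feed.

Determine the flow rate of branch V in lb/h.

Branch V flow = 0.287×108.4 = 31.111 lb/h.

31.11 lb/h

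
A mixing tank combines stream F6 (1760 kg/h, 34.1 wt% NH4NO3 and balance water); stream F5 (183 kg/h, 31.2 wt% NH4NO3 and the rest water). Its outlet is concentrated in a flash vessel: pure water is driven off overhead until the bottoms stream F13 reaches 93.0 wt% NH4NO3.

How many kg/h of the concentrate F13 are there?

NH4NO3 entering = 1760×0.341 + 183×0.312 = 657.26 kg/h.
All NH4NO3 reports to F13, so F13 = 657.26/0.930 = 706.73 kg/h.

706.7 kg/h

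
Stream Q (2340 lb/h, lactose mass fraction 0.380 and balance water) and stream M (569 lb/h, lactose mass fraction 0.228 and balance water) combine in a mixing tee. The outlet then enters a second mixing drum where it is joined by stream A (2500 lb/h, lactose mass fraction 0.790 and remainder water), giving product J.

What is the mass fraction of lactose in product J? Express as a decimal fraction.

Overall, product flow = 5409 lb/h.
lactose in = 2340×0.380 + 569×0.228 + 2500×0.790 = 2993.9 lb/h.
lactose fraction in J = 0.554.

0.554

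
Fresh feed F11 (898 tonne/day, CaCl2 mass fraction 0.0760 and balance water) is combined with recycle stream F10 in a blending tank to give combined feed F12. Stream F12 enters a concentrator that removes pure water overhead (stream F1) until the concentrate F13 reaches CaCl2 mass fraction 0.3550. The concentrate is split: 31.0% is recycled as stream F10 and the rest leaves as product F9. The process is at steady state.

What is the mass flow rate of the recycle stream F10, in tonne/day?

Overall CaCl2 balance (none leaves overhead): CaCl2 in fresh feed = CaCl2 in product, i.e. 898×0.076 = (1−0.310)·F13·0.355.
F13 = 68.248/(0.355×0.690) = 278.62 tonne/day.
Recycle F10 = 0.310×278.62 = 86.372 tonne/day.

86.37 tonne/day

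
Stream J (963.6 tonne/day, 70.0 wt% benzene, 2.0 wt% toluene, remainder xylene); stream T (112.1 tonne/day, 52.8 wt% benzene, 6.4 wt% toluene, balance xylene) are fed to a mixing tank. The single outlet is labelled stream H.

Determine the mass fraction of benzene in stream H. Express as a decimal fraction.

0.682

Total flow out = 963.6 + 112.1 = 1075.7 tonne/day.
benzene in = 963.6×0.700 + 112.1×0.528 = 733.71 tonne/day.
benzene mass fraction in H = 733.71/1075.7 = 0.682.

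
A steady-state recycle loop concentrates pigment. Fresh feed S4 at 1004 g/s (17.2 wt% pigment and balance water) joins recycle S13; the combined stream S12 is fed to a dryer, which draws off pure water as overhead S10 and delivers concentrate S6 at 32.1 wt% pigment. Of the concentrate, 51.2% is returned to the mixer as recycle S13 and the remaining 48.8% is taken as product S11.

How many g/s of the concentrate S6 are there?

1102 g/s

Overall pigment balance (none leaves overhead): pigment in fresh feed = pigment in product, i.e. 1004×0.172 = (1−0.512)·S6·0.321.
S6 = 172.69/(0.321×0.488) = 1102.4 g/s.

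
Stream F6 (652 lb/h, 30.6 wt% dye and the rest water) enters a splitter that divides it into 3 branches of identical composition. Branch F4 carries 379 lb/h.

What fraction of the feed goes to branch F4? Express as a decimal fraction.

Fraction to F4 = 379/652 = 0.5813.

0.581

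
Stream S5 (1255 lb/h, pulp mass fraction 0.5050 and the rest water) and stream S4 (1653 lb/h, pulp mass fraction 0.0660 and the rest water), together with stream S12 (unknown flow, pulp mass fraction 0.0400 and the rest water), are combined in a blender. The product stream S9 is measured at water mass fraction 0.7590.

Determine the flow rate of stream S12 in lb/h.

Let S12 be the unknown flow. Total out = 2908 + S12.
water balance: 2165.1 + 0.960·S12 = 0.759·(2908 + S12)
(0.960 − 0.759)·S12 = 0.759×2908 − 2165.1 = 42.045
S12 = 42.045 / 0.201 = 209.18 lb/h

209.2 lb/h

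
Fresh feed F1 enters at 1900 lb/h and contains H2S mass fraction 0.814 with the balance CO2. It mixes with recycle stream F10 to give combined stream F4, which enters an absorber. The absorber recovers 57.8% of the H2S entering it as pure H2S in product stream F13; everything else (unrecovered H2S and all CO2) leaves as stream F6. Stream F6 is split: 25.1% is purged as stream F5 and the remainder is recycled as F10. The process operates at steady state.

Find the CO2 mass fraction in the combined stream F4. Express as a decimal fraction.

0.384

CO2 enters only via F1 and leaves only via the purge: 1900×0.186 = 0.251×(CO2 in F6), and the absorber passes all CO2, so CO2 in F4 = CO2 in F6 = 1408 lb/h.
H2S in F4: m_A = 1900×0.814 + (1−0.251)·(1−0.578)·m_A, so m_A = 1546.6/0.6839 = 2261.4 lb/h.
F4 = 2261.4 + 1408 = 3669.3 lb/h.
CO2 fraction in F4 = 1408/3669.3 = 0.384.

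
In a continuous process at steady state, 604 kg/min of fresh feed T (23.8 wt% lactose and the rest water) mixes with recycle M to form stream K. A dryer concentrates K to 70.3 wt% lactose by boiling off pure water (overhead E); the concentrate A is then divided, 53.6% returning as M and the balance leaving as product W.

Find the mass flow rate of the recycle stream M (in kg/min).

236.2 kg/min

Overall lactose balance (none leaves overhead): lactose in fresh feed = lactose in product, i.e. 604×0.238 = (1−0.536)·A·0.703.
A = 143.75/(0.703×0.464) = 440.7 kg/min.
Recycle M = 0.536×440.7 = 236.21 kg/min.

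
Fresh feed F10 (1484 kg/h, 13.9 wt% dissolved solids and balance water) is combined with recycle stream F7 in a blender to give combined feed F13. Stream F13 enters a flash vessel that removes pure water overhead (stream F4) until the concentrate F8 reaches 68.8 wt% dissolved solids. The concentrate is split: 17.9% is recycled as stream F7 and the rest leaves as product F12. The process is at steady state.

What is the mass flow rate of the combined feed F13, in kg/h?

1549 kg/h

Overall dissolved solids balance (none leaves overhead): dissolved solids in fresh feed = dissolved solids in product, i.e. 1484×0.139 = (1−0.179)·F8·0.688.
F8 = 206.28/(0.688×0.821) = 365.19 kg/h.
Recycle F7 = 0.179×365.19 = 65.369 kg/h.
Combined feed F13 = 1484 + 65.369 = 1549.4 kg/h.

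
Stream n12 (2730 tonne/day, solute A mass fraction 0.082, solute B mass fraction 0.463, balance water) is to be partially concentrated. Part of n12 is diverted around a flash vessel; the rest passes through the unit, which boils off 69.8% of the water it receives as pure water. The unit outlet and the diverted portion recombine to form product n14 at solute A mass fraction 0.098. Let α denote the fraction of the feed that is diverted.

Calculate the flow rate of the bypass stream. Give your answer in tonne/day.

All 2730×0.082 = 223.86 tonne/day of solute A reaches n14, so n14 = 223.86/0.098 = 2284.3 tonne/day and vapour = 445.71 tonne/day.
The evaporator receives (1−α)·2730 of feed at 0.455 water and removes 0.698 of that water:
0.698×0.455×(1−α)×2730 = 445.71
(1−α) = 445.71/867.02 = 0.5141;  α = 0.4859.
Bypass flow = 0.4859×2730 = 1326.6 tonne/day.

1327 tonne/day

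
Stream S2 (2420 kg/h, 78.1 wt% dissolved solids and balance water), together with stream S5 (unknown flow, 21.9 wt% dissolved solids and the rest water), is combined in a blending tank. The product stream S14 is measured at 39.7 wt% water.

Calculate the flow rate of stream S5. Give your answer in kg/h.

1122 kg/h

Let S5 be the unknown flow. Total out = 2420 + S5.
water balance: 529.98 + 0.781·S5 = 0.397·(2420 + S5)
(0.781 − 0.397)·S5 = 0.397×2420 − 529.98 = 430.76
S5 = 430.76 / 0.384 = 1121.8 kg/h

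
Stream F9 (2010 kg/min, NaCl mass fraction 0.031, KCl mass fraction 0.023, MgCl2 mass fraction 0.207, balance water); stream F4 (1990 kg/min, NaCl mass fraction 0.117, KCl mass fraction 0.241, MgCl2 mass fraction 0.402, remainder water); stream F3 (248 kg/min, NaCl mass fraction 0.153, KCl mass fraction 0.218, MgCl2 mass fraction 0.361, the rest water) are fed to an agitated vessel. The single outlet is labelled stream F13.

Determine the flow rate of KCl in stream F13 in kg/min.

KCl out = KCl in = 2010×0.023 + 1990×0.241 + 248×0.218 = 579.88 kg/min.

579.9 kg/min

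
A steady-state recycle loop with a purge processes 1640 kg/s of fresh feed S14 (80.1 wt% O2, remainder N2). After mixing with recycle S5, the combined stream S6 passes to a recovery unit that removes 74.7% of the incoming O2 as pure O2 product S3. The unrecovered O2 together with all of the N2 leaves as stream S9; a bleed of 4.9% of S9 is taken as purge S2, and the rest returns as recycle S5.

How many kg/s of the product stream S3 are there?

O2 in S6: m_A = 1640×0.801 + (1−0.049)·(1−0.747)·m_A, so m_A = 1313.6/0.7594 = 1729.8 kg/s.
Product S3 = 0.747×1729.8 = 1292.2 kg/s.

1292 kg/s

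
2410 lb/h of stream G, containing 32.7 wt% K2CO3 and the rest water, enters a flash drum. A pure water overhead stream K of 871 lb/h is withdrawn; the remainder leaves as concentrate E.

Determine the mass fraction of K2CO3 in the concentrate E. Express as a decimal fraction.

0.512

K2CO3 is not removed: 2410×0.327 = 788.07 lb/h of K2CO3 enters E.
Concentrate = 2410 − 871 = 1539 lb/h.
Mass fraction = 788.07/1539 = 0.512.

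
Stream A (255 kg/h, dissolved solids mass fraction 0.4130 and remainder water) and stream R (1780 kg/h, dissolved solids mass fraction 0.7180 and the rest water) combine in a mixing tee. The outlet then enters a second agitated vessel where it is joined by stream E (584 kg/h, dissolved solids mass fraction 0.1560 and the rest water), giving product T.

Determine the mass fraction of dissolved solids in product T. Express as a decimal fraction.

Overall, product flow = 2619 kg/h.
dissolved solids in = 255×0.413 + 1780×0.718 + 584×0.156 = 1474.5 kg/h.
dissolved solids fraction in T = 0.5630.

0.5630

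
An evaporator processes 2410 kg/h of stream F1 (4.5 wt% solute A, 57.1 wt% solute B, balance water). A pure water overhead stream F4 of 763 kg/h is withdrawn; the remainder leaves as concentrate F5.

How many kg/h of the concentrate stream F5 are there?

Concentrate = 2410 − 763 = 1647 kg/h.

1647 kg/h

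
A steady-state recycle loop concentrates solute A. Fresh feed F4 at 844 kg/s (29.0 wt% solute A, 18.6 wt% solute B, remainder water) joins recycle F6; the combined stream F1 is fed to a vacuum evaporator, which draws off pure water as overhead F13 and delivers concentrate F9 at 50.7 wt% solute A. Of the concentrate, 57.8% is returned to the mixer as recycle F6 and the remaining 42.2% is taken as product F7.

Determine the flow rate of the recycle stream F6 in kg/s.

661.2 kg/s

Overall solute A balance (none leaves overhead): solute A in fresh feed = solute A in product, i.e. 844×0.290 = (1−0.578)·F9·0.507.
F9 = 244.76/(0.507×0.422) = 1144 kg/s.
Recycle F6 = 0.578×1144 = 661.22 kg/s.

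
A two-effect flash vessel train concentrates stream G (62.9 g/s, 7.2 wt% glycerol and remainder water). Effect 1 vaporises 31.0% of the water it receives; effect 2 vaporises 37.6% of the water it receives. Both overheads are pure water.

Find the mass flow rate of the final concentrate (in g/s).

water in feed = 62.9×0.928 = 58.371 g/s.
After stage 1: water left = (1−0.310)×58.371 = 40.276; stream total = 44.805 g/s.
After stage 2: water left = (1−0.376)×40.276 = 25.132; final concentrate = 29.661 g/s.

29.66 g/s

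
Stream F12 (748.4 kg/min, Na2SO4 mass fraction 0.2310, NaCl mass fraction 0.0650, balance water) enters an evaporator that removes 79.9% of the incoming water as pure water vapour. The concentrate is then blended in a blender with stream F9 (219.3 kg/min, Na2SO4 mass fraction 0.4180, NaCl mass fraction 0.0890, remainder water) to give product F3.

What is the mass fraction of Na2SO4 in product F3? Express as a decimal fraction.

Vapour removed = 0.799×0.704×748.4 = 420.97 kg/min; concentrate = 327.43 kg/min.
Na2SO4 reaching the mixer = 172.88 (from concentrate) + 219.3×0.418 = 264.55 kg/min.
Product flow = 327.43 + 219.3 = 546.73 kg/min; Na2SO4 fraction = 0.4839.

0.4839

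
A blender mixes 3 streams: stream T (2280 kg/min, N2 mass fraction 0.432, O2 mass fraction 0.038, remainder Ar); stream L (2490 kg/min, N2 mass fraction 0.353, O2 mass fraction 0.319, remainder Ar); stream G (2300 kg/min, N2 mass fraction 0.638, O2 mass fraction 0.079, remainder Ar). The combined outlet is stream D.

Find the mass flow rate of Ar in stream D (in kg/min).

2676 kg/min

Ar out = Ar in = 2280×0.530 + 2490×0.328 + 2300×0.283 = 2676 kg/min.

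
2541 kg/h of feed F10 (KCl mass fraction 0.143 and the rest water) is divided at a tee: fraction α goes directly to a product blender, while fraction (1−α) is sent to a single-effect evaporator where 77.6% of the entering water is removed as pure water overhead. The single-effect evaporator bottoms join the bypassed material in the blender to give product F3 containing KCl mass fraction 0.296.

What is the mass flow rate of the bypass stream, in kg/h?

All 2541×0.143 = 363.36 kg/h of KCl reaches F3, so F3 = 363.36/0.296 = 1227.6 kg/h and vapour = 1313.4 kg/h.
The evaporator receives (1−α)·2541 of feed at 0.857 water and removes 0.776 of that water:
0.776×0.857×(1−α)×2541 = 1313.4
(1−α) = 1313.4/1689.8 = 0.7772;  α = 0.2228.
Bypass flow = 0.2228×2541 = 566.02 kg/h.

566 kg/h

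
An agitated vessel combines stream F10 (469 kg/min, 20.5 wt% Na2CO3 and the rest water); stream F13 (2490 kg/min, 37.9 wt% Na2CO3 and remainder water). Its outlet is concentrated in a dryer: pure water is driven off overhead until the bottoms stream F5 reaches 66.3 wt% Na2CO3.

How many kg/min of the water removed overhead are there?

1391 kg/min

Na2CO3 entering = 469×0.205 + 2490×0.379 = 1039.9 kg/min.
All Na2CO3 reports to F5, so F5 = 1039.9/0.663 = 1568.4 kg/min.
Total feed = 2959 kg/min; overhead = 2959 − 1568.4 = 1390.6 kg/min.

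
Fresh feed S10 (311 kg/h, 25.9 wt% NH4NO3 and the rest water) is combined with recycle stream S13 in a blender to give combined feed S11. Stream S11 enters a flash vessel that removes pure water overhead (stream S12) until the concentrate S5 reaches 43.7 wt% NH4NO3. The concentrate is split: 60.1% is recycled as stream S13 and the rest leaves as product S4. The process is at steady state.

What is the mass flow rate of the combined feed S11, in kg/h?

Overall NH4NO3 balance (none leaves overhead): NH4NO3 in fresh feed = NH4NO3 in product, i.e. 311×0.259 = (1−0.601)·S5·0.437.
S5 = 80.549/(0.437×0.399) = 461.96 kg/h.
Recycle S13 = 0.601×461.96 = 277.64 kg/h.
Combined feed S11 = 311 + 277.64 = 588.64 kg/h.

588.6 kg/h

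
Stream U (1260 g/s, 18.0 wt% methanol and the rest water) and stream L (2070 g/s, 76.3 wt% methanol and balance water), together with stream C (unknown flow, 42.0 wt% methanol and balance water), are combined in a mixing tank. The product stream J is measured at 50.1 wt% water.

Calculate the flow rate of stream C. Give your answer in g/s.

1830 g/s

Let C be the unknown flow. Total out = 3330 + C.
water balance: 1523.8 + 0.580·C = 0.501·(3330 + C)
(0.580 − 0.501)·C = 0.501×3330 − 1523.8 = 144.54
C = 144.54 / 0.079 = 1829.6 g/s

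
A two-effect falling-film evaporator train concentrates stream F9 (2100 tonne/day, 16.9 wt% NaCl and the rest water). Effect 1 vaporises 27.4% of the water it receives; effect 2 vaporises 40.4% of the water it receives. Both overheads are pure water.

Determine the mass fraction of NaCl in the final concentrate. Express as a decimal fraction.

water in feed = 2100×0.831 = 1745.1 tonne/day.
After stage 1: water left = (1−0.274)×1745.1 = 1266.9; stream total = 1621.8 tonne/day.
After stage 2: water left = (1−0.404)×1266.9 = 755.1; final concentrate = 1110 tonne/day.
NaCl fraction = 354.9/1110 = 0.3197.

0.3197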